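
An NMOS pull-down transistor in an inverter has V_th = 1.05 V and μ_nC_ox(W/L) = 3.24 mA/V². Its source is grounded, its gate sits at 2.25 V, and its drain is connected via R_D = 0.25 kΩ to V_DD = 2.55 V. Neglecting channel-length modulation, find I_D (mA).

V_GS = V_G = 2.25 V, so V_ov = 2.25 − 1.05 = 1.2 V.
Assume saturation: I_D = ½ k_n V_ov² = 0.5 × 3.24 × 1.2² = 2.33 mA, giving V_DS = V_DD − I_D R_D = 2.55 − 2.33 × 0.25 = 1.97 V.
V_DS = 1.97 V ≥ V_ov = 1.2 V, confirming saturation.

I_D = 2.33 mA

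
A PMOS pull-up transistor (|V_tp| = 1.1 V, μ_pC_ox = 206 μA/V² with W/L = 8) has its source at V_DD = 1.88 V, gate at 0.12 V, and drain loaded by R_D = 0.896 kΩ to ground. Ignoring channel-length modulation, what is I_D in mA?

V_SG = V_DD − V_G = 1.88 − 0.12 = 1.76 V, so V_ov = 1.76 − 1.1 = 0.66 V.
k_p = μ_pC_ox · (W/L) = 1.648 mA/V².
Assume saturation: I_D = ½ k_p V_ov² = 0.5 × 1.648 × 0.66² = 0.359 mA, giving V_SD = V_DD − I_D R_D = 1.88 − 0.359 × 0.896 = 1.56 V.
V_SD = 1.56 V ≥ V_ov = 0.66 V, confirming saturation.

I_D = 0.359 mA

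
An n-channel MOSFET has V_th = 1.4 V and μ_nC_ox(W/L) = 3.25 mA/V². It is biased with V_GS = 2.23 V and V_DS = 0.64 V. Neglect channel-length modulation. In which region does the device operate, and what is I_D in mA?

Triode; I_D = 1.06 mA

V_ov = V_GS − V_th = 2.23 − 1.4 = 0.83 V.
Since V_DS = 0.64 V < V_ov = 0.83 V, the device is in the triode region.
I_D = k_n [V_ov · V_DS − ½ V_DS²] = 3.25 × [0.83 × 0.64 − 0.5 × 0.64²] = 1.06 mA.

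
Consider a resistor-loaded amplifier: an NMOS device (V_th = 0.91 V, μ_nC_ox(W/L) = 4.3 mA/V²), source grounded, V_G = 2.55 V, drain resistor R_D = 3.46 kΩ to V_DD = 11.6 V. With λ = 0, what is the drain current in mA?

I_D = 3.20 mA

V_GS = V_G = 2.55 V, so V_ov = 2.55 − 0.91 = 1.64 V.
Assume saturation: I_D = ½ k_n V_ov² = 0.5 × 4.3 × 1.64² = 5.78 mA, giving V_DS = V_DD − I_D R_D = 11.6 − 5.78 × 3.46 = -8.41 V.
But -8.41 V < V_ov = 1.64 V, so the device is actually in triode.
In triode I_D = k_n[V_ov V_DS − ½ V_DS²] and I_D = (V_DD − V_DS)/R_D. Equating: 7.44 V_DS² − 25.4 V_DS + 11.6 = 0, giving V_DS = 0.543 V (the root below V_ov).
I_D = (11.6 − 0.543) / 3.46 = 3.2 mA.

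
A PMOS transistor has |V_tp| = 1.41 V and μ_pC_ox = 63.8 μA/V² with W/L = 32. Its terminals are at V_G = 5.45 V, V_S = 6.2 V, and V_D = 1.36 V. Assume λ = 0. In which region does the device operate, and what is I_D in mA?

Cutoff; I_D = 0 mA

V_SG = V_S − V_G = 6.2 − 5.45 = 0.75 V; V_SD = V_S − V_D = 6.2 − 1.36 = 4.84 V.
V_SG = 0.75 V < |V_tp| = 1.41 V, so the transistor is in cutoff.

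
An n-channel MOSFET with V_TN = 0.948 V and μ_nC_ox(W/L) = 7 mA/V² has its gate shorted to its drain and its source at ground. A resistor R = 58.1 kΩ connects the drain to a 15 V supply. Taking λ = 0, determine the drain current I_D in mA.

I_D = 0.237 mA

With gate tied to drain, V_GS = V_DS ≥ V_GS − V_TN, so the device is in saturation.
KCL at the drain: ½ k_n (V_GS − V_TN)² = (V_DD − V_GS)/R.
Let x = V_GS − 0.948. Then 203 x² + x − 14.05 = 0, giving x = 0.26 V (positive root), so V_GS = 1.21 V.
I_D = (V_DD − V_GS)/R = (15 − 1.21) / 58.1 = 0.237 mA.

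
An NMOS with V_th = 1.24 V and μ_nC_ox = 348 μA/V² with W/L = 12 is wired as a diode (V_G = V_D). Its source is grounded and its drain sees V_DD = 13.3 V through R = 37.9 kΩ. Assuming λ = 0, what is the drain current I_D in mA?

With gate tied to drain, V_GS = V_DS ≥ V_GS − V_th, so the device is in saturation.
k_n = μ_nC_ox · (W/L) = 4.176 mA/V².
KCL at the drain: ½ k_n (V_GS − V_th)² = (V_DD − V_GS)/R.
Let x = V_GS − 1.24. Then 79.1 x² + x − 12.06 = 0, giving x = 0.384 V (positive root), so V_GS = 1.62 V.
I_D = (V_DD − V_GS)/R = (13.3 − 1.62) / 37.9 = 0.308 mA.

I_D = 0.308 mA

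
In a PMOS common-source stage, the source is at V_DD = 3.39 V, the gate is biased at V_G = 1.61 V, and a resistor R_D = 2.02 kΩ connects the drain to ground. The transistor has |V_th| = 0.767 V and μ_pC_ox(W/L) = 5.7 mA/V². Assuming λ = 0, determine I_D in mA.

I_D = 1.52 mA

V_SG = V_DD − V_G = 3.39 − 1.61 = 1.78 V, so V_ov = 1.78 − 0.767 = 1.01 V.
Assume saturation: I_D = ½ k_p V_ov² = 0.5 × 5.7 × 1.01² = 2.92 mA, giving V_SD = V_DD − I_D R_D = 3.39 − 2.92 × 2.02 = -2.52 V.
But -2.52 V < V_ov = 1.01 V, so the device is actually in triode.
In triode I_D = k_p[V_ov V_SD − ½ V_SD²] and I_D = (V_DD − V_SD)/R_D. Equating: 5.76 V_SD² − 12.66 V_SD + 3.39 = 0, giving V_SD = 0.312 V (the root below V_ov).
I_D = (3.39 − 0.312) / 2.02 = 1.52 mA.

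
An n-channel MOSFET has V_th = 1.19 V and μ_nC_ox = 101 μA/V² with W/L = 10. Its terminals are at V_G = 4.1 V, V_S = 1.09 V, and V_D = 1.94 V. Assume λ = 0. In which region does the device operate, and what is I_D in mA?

Triode; I_D = 1.20 mA

V_GS = V_G − V_S = 4.1 − 1.09 = 3.01 V; V_DS = V_D − V_S = 1.94 − 1.09 = 0.85 V.
k_n = μ_nC_ox · (W/L) = 1.01 mA/V².
V_ov = V_GS − V_th = 3.01 − 1.19 = 1.82 V.
Since V_DS = 0.85 V < V_ov = 1.82 V, the device is in the triode region.
I_D = k_n [V_ov · V_DS − ½ V_DS²] = 1.01 × [1.82 × 0.85 − 0.5 × 0.85²] = 1.2 mA.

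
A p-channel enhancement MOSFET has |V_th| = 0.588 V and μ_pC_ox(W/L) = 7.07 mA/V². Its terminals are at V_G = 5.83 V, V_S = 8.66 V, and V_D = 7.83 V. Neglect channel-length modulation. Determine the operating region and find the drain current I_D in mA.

V_SG = V_S − V_G = 8.66 − 5.83 = 2.83 V; V_SD = V_S − V_D = 8.66 − 7.83 = 0.83 V.
V_ov = V_SG − |V_th| = 2.83 − 0.588 = 2.24 V.
Since V_SD = 0.83 V < V_ov = 2.24 V, the device is in the triode region.
I_D = k_p [V_ov · V_SD − ½ V_SD²] = 7.07 × [2.24 × 0.83 − 0.5 × 0.83²] = 10.7 mA.

Triode; I_D = 10.7 mA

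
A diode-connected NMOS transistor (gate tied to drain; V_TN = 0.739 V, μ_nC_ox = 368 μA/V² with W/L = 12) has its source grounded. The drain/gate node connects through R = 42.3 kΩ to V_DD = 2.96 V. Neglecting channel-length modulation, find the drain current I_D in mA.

I_D = 0.0490 mA

With gate tied to drain, V_GS = V_DS ≥ V_GS − V_TN, so the device is in saturation.
k_n = μ_nC_ox · (W/L) = 4.416 mA/V².
KCL at the drain: ½ k_n (V_GS − V_TN)² = (V_DD − V_GS)/R.
Let x = V_GS − 0.739. Then 93.4 x² + x − 2.221 = 0, giving x = 0.149 V (positive root), so V_GS = 0.888 V.
I_D = (V_DD − V_GS)/R = (2.96 − 0.888) / 42.3 = 0.049 mA.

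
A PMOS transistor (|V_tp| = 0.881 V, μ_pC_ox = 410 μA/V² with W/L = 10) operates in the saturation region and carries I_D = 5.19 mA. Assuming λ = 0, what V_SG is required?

k_p = μ_pC_ox · (W/L) = 4.1 mA/V².
In saturation I_D = ½ k_p (V_SG − |V_tp|)², so V_SG − |V_tp| = √(2 I_D / k_p) = √(2 × 5.19 / 4.1) = 1.59 V.
V_SG = 0.881 + 1.59 = 2.47 V.

V_SG = 2.47 V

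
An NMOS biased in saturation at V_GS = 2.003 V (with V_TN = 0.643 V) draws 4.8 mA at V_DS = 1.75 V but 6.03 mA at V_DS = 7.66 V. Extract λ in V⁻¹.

With V_GS fixed, I_D ∝ (1 + λ V_DS) in saturation, so I_D2/I_D1 = (1 + λ V_DS2)/(1 + λ V_DS1).
6.03/4.8 = 1.256 = (1 + 7.66 λ)/(1 + 1.75 λ).
Solving: λ (I_D1 V_DS2 − I_D2 V_DS1) = I_D2 − I_D1, so λ = (6.03 − 4.8) / (4.8 × 7.66 − 6.03 × 1.75) = 1.23 / 26.2 = 0.0469 V⁻¹.

λ = 0.0469 V⁻¹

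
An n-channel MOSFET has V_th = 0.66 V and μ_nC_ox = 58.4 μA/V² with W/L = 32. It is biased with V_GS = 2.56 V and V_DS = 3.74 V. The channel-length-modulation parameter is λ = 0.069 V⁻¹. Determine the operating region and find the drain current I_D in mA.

Saturation; I_D = 4.24 mA

k_n = μ_nC_ox · (W/L) = 1.869 mA/V².
V_ov = V_GS − V_th = 2.56 − 0.66 = 1.9 V.
Since V_DS = 3.74 V ≥ V_ov = 1.9 V, the device is in saturation.
I_D = ½ k_n V_ov² (1 + λ V_DS) = 0.5 × 1.869 × 1.9² × (1 + 0.069 × 3.74) = 4.24 mA.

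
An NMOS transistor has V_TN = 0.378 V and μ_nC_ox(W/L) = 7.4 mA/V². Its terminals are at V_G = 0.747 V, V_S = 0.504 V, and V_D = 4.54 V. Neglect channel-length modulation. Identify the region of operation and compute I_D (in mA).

Cutoff; I_D = 0 mA

V_GS = V_G − V_S = 0.747 − 0.504 = 0.243 V; V_DS = V_D − V_S = 4.54 − 0.504 = 4.04 V.
V_GS = 0.243 V < V_TN = 0.378 V, so the transistor is in cutoff.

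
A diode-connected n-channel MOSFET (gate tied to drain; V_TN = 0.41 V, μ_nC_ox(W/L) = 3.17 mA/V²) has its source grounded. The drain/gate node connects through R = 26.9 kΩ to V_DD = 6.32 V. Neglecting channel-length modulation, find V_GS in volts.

With gate tied to drain, V_GS = V_DS ≥ V_GS − V_TN, so the device is in saturation.
KCL at the drain: ½ k_n (V_GS − V_TN)² = (V_DD − V_GS)/R.
Let x = V_GS − 0.41. Then 42.6 x² + x − 5.91 = 0, giving x = 0.361 V (positive root), so V_GS = 0.771 V.
I_D = (V_DD − V_GS)/R = (6.32 − 0.771) / 26.9 = 0.206 mA.

V_GS = 0.771 V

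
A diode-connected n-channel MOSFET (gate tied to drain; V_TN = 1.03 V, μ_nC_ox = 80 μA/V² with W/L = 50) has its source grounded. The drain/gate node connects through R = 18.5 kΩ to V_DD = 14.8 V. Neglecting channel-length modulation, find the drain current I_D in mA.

With gate tied to drain, V_GS = V_DS ≥ V_GS − V_TN, so the device is in saturation.
k_n = μ_nC_ox · (W/L) = 4 mA/V².
KCL at the drain: ½ k_n (V_GS − V_TN)² = (V_DD − V_GS)/R.
Let x = V_GS − 1.03. Then 37 x² + x − 13.77 = 0, giving x = 0.597 V (positive root), so V_GS = 1.63 V.
I_D = (V_DD − V_GS)/R = (14.8 − 1.63) / 18.5 = 0.712 mA.

I_D = 0.712 mA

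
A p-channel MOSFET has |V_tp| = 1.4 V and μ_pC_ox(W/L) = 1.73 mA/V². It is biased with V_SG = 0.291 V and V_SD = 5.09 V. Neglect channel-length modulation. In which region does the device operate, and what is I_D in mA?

V_SG = 0.291 V < |V_tp| = 1.4 V, so the transistor is in cutoff.

Cutoff; I_D = 0 mA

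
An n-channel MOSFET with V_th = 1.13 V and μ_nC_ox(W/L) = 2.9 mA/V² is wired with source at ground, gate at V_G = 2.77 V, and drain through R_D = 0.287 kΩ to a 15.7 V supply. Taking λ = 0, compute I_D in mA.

V_GS = V_G = 2.77 V, so V_ov = 2.77 − 1.13 = 1.64 V.
Assume saturation: I_D = ½ k_n V_ov² = 0.5 × 2.9 × 1.64² = 3.9 mA, giving V_DS = V_DD − I_D R_D = 15.7 − 3.9 × 0.287 = 14.6 V.
V_DS = 14.6 V ≥ V_ov = 1.64 V, confirming saturation.

I_D = 3.90 mA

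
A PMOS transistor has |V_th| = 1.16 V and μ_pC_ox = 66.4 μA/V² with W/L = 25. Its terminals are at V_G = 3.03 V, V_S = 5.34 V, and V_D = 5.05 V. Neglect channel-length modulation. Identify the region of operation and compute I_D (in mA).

V_SG = V_S − V_G = 5.34 − 3.03 = 2.31 V; V_SD = V_S − V_D = 5.34 − 5.05 = 0.29 V.
k_p = μ_pC_ox · (W/L) = 1.66 mA/V².
V_ov = V_SG − |V_th| = 2.31 − 1.16 = 1.15 V.
Since V_SD = 0.29 V < V_ov = 1.15 V, the device is in the triode region.
I_D = k_p [V_ov · V_SD − ½ V_SD²] = 1.66 × [1.15 × 0.29 − 0.5 × 0.29²] = 0.484 mA.

Triode; I_D = 0.484 mA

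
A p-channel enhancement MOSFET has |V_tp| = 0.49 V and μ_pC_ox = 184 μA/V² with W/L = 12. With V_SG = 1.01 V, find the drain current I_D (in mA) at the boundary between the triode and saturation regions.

At the boundary V_SD = V_ov = V_SG − |V_tp| = 1.01 − 0.49 = 0.52 V.
k_p = μ_pC_ox · (W/L) = 2.208 mA/V².
I_D = ½ k_p V_ov² = 0.5 × 2.208 × 0.52² = 0.299 mA.

I_D = 0.299 mA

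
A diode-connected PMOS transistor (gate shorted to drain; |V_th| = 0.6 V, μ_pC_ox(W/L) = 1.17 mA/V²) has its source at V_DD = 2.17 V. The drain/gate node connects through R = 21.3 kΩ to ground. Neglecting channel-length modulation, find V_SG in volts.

With gate tied to drain, V_SG = V_SD ≥ V_SG − |V_th|, so the device is in saturation.
KCL at the drain: ½ k_p (V_SG − |V_th|)² = (V_DD − V_SG)/R.
Let x = V_SG − 0.6. Then 12.5 x² + x − 1.57 = 0, giving x = 0.317 V (positive root), so V_SG = 0.917 V.
I_D = (V_DD − V_SG)/R = (2.17 − 0.917) / 21.3 = 0.0588 mA.

V_SG = 0.917 V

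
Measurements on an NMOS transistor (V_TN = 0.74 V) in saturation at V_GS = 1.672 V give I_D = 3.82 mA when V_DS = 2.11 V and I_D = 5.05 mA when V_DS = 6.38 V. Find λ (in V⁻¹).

With V_GS fixed, I_D ∝ (1 + λ V_DS) in saturation, so I_D2/I_D1 = (1 + λ V_DS2)/(1 + λ V_DS1).
5.05/3.82 = 1.322 = (1 + 6.38 λ)/(1 + 2.11 λ).
Solving: λ (I_D1 V_DS2 − I_D2 V_DS1) = I_D2 − I_D1, so λ = (5.05 − 3.82) / (3.82 × 6.38 − 5.05 × 2.11) = 1.23 / 13.7 = 0.0897 V⁻¹.

λ = 0.0897 V⁻¹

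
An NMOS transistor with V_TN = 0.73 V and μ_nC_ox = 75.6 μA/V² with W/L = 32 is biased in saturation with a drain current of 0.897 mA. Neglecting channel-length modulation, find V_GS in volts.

k_n = μ_nC_ox · (W/L) = 2.419 mA/V².
In saturation I_D = ½ k_n (V_GS − V_TN)², so V_GS − V_TN = √(2 I_D / k_n) = √(2 × 0.897 / 2.419) = 0.861 V.
V_GS = 0.73 + 0.861 = 1.59 V.

V_GS = 1.59 V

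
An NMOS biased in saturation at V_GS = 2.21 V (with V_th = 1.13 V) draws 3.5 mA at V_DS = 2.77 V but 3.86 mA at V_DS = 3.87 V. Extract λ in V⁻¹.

With V_GS fixed, I_D ∝ (1 + λ V_DS) in saturation, so I_D2/I_D1 = (1 + λ V_DS2)/(1 + λ V_DS1).
3.86/3.5 = 1.103 = (1 + 3.87 λ)/(1 + 2.77 λ).
Solving: λ (I_D1 V_DS2 − I_D2 V_DS1) = I_D2 − I_D1, so λ = (3.86 − 3.5) / (3.5 × 3.87 − 3.86 × 2.77) = 0.36 / 2.85 = 0.126 V⁻¹.

λ = 0.126 V⁻¹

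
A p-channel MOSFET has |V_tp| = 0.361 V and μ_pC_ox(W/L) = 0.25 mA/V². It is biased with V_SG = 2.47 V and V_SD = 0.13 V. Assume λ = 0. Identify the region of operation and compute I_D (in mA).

Triode; I_D = 0.0664 mA

V_ov = V_SG − |V_tp| = 2.47 − 0.361 = 2.11 V.
Since V_SD = 0.13 V < V_ov = 2.11 V, the device is in the triode region.
I_D = k_p [V_ov · V_SD − ½ V_SD²] = 0.25 × [2.11 × 0.13 − 0.5 × 0.13²] = 0.0664 mA.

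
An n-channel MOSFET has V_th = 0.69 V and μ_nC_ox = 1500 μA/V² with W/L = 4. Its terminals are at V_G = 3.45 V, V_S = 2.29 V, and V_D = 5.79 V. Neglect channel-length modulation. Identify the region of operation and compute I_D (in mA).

Saturation; I_D = 0.663 mA

V_GS = V_G − V_S = 3.45 − 2.29 = 1.16 V; V_DS = V_D − V_S = 5.79 − 2.29 = 3.5 V.
k_n = μ_nC_ox · (W/L) = 6 mA/V².
V_ov = V_GS − V_th = 1.16 − 0.69 = 0.47 V.
Since V_DS = 3.5 V ≥ V_ov = 0.47 V, the device is in saturation.
I_D = ½ k_n V_ov² = 0.5 × 6 × 0.47² = 0.663 mA.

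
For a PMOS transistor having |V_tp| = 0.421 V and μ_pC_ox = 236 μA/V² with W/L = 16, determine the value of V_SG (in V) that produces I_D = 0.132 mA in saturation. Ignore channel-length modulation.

k_p = μ_pC_ox · (W/L) = 3.776 mA/V².
In saturation I_D = ½ k_p (V_SG − |V_tp|)², so V_SG − |V_tp| = √(2 I_D / k_p) = √(2 × 0.132 / 3.776) = 0.264 V.
V_SG = 0.421 + 0.264 = 0.685 V.

V_SG = 0.685 V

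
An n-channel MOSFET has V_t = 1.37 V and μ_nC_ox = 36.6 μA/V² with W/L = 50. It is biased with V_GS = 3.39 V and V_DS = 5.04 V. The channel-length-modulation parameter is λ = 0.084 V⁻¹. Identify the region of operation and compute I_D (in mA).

k_n = μ_nC_ox · (W/L) = 1.83 mA/V².
V_ov = V_GS − V_t = 3.39 − 1.37 = 2.02 V.
Since V_DS = 5.04 V ≥ V_ov = 2.02 V, the device is in saturation.
I_D = ½ k_n V_ov² (1 + λ V_DS) = 0.5 × 1.83 × 2.02² × (1 + 0.084 × 5.04) = 5.31 mA.

Saturation; I_D = 5.31 mA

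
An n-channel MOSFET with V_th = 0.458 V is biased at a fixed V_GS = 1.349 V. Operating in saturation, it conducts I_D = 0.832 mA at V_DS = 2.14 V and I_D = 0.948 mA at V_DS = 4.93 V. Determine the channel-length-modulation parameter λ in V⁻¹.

With V_GS fixed, I_D ∝ (1 + λ V_DS) in saturation, so I_D2/I_D1 = (1 + λ V_DS2)/(1 + λ V_DS1).
0.948/0.832 = 1.139 = (1 + 4.93 λ)/(1 + 2.14 λ).
Solving: λ (I_D1 V_DS2 − I_D2 V_DS1) = I_D2 − I_D1, so λ = (0.948 − 0.832) / (0.832 × 4.93 − 0.948 × 2.14) = 0.116 / 2.07 = 0.056 V⁻¹.

λ = 0.0560 V⁻¹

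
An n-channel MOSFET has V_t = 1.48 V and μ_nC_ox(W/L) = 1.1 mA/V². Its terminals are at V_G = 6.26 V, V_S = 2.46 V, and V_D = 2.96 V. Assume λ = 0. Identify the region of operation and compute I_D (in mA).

Triode; I_D = 1.14 mA

V_GS = V_G − V_S = 6.26 − 2.46 = 3.8 V; V_DS = V_D − V_S = 2.96 − 2.46 = 0.5 V.
V_ov = V_GS − V_t = 3.8 − 1.48 = 2.32 V.
Since V_DS = 0.5 V < V_ov = 2.32 V, the device is in the triode region.
I_D = k_n [V_ov · V_DS − ½ V_DS²] = 1.1 × [2.32 × 0.5 − 0.5 × 0.5²] = 1.14 mA.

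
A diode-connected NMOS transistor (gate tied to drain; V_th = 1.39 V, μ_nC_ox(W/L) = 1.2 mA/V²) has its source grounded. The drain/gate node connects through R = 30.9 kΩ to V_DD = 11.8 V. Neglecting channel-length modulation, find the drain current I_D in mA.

I_D = 0.314 mA

With gate tied to drain, V_GS = V_DS ≥ V_GS − V_th, so the device is in saturation.
KCL at the drain: ½ k_n (V_GS − V_th)² = (V_DD − V_GS)/R.
Let x = V_GS − 1.39. Then 18.5 x² + x − 10.41 = 0, giving x = 0.723 V (positive root), so V_GS = 2.11 V.
I_D = (V_DD − V_GS)/R = (11.8 − 2.11) / 30.9 = 0.314 mA.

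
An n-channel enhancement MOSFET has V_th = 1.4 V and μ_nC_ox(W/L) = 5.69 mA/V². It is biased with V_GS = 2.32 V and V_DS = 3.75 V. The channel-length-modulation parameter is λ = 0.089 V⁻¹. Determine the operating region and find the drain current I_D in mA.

V_ov = V_GS − V_th = 2.32 − 1.4 = 0.92 V.
Since V_DS = 3.75 V ≥ V_ov = 0.92 V, the device is in saturation.
I_D = ½ k_n V_ov² (1 + λ V_DS) = 0.5 × 5.69 × 0.92² × (1 + 0.089 × 3.75) = 3.21 mA.

Saturation; I_D = 3.21 mA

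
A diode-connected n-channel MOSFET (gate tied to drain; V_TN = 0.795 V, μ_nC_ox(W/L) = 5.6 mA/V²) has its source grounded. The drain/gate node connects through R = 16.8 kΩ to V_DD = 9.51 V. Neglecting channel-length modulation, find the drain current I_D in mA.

I_D = 0.494 mA

With gate tied to drain, V_GS = V_DS ≥ V_GS − V_TN, so the device is in saturation.
KCL at the drain: ½ k_n (V_GS − V_TN)² = (V_DD − V_GS)/R.
Let x = V_GS − 0.795. Then 47 x² + x − 8.715 = 0, giving x = 0.42 V (positive root), so V_GS = 1.21 V.
I_D = (V_DD − V_GS)/R = (9.51 − 1.21) / 16.8 = 0.494 mA.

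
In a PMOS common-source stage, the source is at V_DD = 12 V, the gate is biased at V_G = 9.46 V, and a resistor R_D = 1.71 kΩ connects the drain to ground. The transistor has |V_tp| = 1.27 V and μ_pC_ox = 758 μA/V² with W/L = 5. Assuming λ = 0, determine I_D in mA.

V_SG = V_DD − V_G = 12 − 9.46 = 2.54 V, so V_ov = 2.54 − 1.27 = 1.27 V.
k_p = μ_pC_ox · (W/L) = 3.79 mA/V².
Assume saturation: I_D = ½ k_p V_ov² = 0.5 × 3.79 × 1.27² = 3.06 mA, giving V_SD = V_DD − I_D R_D = 12 − 3.06 × 1.71 = 6.77 V.
V_SD = 6.77 V ≥ V_ov = 1.27 V, confirming saturation.

I_D = 3.06 mA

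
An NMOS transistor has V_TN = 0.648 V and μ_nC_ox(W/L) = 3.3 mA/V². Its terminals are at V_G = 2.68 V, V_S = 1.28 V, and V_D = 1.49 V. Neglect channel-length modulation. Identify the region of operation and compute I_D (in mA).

V_GS = V_G − V_S = 2.68 − 1.28 = 1.4 V; V_DS = V_D − V_S = 1.49 − 1.28 = 0.21 V.
V_ov = V_GS − V_TN = 1.4 − 0.648 = 0.752 V.
Since V_DS = 0.21 V < V_ov = 0.752 V, the device is in the triode region.
I_D = k_n [V_ov · V_DS − ½ V_DS²] = 3.3 × [0.752 × 0.21 − 0.5 × 0.21²] = 0.448 mA.

Triode; I_D = 0.448 mA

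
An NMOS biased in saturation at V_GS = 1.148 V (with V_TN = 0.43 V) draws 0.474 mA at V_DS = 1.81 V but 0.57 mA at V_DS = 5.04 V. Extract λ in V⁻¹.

With V_GS fixed, I_D ∝ (1 + λ V_DS) in saturation, so I_D2/I_D1 = (1 + λ V_DS2)/(1 + λ V_DS1).
0.57/0.474 = 1.203 = (1 + 5.04 λ)/(1 + 1.81 λ).
Solving: λ (I_D1 V_DS2 − I_D2 V_DS1) = I_D2 − I_D1, so λ = (0.57 − 0.474) / (0.474 × 5.04 − 0.57 × 1.81) = 0.096 / 1.36 = 0.0707 V⁻¹.

λ = 0.0707 V⁻¹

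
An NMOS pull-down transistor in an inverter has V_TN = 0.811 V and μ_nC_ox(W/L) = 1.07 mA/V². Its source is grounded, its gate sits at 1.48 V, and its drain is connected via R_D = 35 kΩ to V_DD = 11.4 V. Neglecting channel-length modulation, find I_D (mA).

I_D = 0.239 mA

V_GS = V_G = 1.48 V, so V_ov = 1.48 − 0.811 = 0.669 V.
Assume saturation: I_D = ½ k_n V_ov² = 0.5 × 1.07 × 0.669² = 0.239 mA, giving V_DS = V_DD − I_D R_D = 11.4 − 0.239 × 35 = 3.02 V.
V_DS = 3.02 V ≥ V_ov = 0.669 V, confirming saturation.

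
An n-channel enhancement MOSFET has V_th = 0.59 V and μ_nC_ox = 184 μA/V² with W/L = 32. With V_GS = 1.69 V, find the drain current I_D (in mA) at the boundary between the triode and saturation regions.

I_D = 3.56 mA

At the boundary V_DS = V_ov = V_GS − V_th = 1.69 − 0.59 = 1.1 V.
k_n = μ_nC_ox · (W/L) = 5.888 mA/V².
I_D = ½ k_n V_ov² = 0.5 × 5.888 × 1.1² = 3.56 mA.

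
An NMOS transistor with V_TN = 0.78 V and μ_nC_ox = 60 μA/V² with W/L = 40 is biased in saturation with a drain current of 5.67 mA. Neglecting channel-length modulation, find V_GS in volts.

V_GS = 2.95 V

k_n = μ_nC_ox · (W/L) = 2.4 mA/V².
In saturation I_D = ½ k_n (V_GS − V_TN)², so V_GS − V_TN = √(2 I_D / k_n) = √(2 × 5.67 / 2.4) = 2.17 V.
V_GS = 0.78 + 2.17 = 2.95 V.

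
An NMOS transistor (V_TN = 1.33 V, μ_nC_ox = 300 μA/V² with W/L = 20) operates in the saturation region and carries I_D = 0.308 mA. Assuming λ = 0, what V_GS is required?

V_GS = 1.65 V

k_n = μ_nC_ox · (W/L) = 6 mA/V².
In saturation I_D = ½ k_n (V_GS − V_TN)², so V_GS − V_TN = √(2 I_D / k_n) = √(2 × 0.308 / 6) = 0.32 V.
V_GS = 1.33 + 0.32 = 1.65 V.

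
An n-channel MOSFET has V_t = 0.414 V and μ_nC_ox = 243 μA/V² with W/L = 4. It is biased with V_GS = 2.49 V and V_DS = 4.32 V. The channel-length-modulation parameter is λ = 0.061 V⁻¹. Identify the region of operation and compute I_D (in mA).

k_n = μ_nC_ox · (W/L) = 0.972 mA/V².
V_ov = V_GS − V_t = 2.49 − 0.414 = 2.08 V.
Since V_DS = 4.32 V ≥ V_ov = 2.08 V, the device is in saturation.
I_D = ½ k_n V_ov² (1 + λ V_DS) = 0.5 × 0.972 × 2.08² × (1 + 0.061 × 4.32) = 2.65 mA.

Saturation; I_D = 2.65 mA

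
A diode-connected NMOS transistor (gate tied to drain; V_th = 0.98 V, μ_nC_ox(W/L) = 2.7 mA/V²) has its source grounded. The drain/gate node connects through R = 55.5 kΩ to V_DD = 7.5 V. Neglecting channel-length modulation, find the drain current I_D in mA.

I_D = 0.112 mA

With gate tied to drain, V_GS = V_DS ≥ V_GS − V_th, so the device is in saturation.
KCL at the drain: ½ k_n (V_GS − V_th)² = (V_DD − V_GS)/R.
Let x = V_GS − 0.98. Then 74.9 x² + x − 6.52 = 0, giving x = 0.288 V (positive root), so V_GS = 1.27 V.
I_D = (V_DD − V_GS)/R = (7.5 − 1.27) / 55.5 = 0.112 mA.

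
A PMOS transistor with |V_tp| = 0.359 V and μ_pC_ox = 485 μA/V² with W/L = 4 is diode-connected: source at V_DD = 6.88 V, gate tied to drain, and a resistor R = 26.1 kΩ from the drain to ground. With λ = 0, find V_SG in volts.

With gate tied to drain, V_SG = V_SD ≥ V_SG − |V_tp|, so the device is in saturation.
k_p = μ_pC_ox · (W/L) = 1.94 mA/V².
KCL at the drain: ½ k_p (V_SG − |V_tp|)² = (V_DD − V_SG)/R.
Let x = V_SG − 0.359. Then 25.3 x² + x − 6.521 = 0, giving x = 0.488 V (positive root), so V_SG = 0.847 V.
I_D = (V_DD − V_SG)/R = (6.88 − 0.847) / 26.1 = 0.231 mA.

V_SG = 0.847 V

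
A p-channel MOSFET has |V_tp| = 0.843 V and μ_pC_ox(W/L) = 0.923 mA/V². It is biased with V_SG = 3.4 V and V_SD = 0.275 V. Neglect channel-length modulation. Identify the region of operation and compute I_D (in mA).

V_ov = V_SG − |V_tp| = 3.4 − 0.843 = 2.56 V.
Since V_SD = 0.275 V < V_ov = 2.56 V, the device is in the triode region.
I_D = k_p [V_ov · V_SD − ½ V_SD²] = 0.923 × [2.56 × 0.275 − 0.5 × 0.275²] = 0.614 mA.

Triode; I_D = 0.614 mA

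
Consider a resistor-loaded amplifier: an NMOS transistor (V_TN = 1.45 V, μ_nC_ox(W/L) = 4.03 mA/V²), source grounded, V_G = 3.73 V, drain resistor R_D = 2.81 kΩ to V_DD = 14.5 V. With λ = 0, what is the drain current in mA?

V_GS = V_G = 3.73 V, so V_ov = 3.73 − 1.45 = 2.28 V.
Assume saturation: I_D = ½ k_n V_ov² = 0.5 × 4.03 × 2.28² = 10.5 mA, giving V_DS = V_DD − I_D R_D = 14.5 − 10.5 × 2.81 = -14.9 V.
But -14.9 V < V_ov = 2.28 V, so the device is actually in triode.
In triode I_D = k_n[V_ov V_DS − ½ V_DS²] and I_D = (V_DD − V_DS)/R_D. Equating: 5.66 V_DS² − 26.82 V_DS + 14.5 = 0, giving V_DS = 0.622 V (the root below V_ov).
I_D = (14.5 − 0.622) / 2.81 = 4.94 mA.

I_D = 4.94 mA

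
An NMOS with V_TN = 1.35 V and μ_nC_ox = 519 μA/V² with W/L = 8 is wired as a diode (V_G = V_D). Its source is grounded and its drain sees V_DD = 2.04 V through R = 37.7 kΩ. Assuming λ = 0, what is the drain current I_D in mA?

I_D = 0.0160 mA

With gate tied to drain, V_GS = V_DS ≥ V_GS − V_TN, so the device is in saturation.
k_n = μ_nC_ox · (W/L) = 4.152 mA/V².
KCL at the drain: ½ k_n (V_GS − V_TN)² = (V_DD − V_GS)/R.
Let x = V_GS − 1.35. Then 78.3 x² + x − 0.69 = 0, giving x = 0.0877 V (positive root), so V_GS = 1.44 V.
I_D = (V_DD − V_GS)/R = (2.04 − 1.44) / 37.7 = 0.016 mA.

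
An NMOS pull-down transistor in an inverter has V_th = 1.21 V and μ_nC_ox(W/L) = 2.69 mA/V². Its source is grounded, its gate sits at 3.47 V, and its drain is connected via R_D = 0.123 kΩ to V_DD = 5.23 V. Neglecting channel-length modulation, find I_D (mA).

I_D = 6.87 mA

V_GS = V_G = 3.47 V, so V_ov = 3.47 − 1.21 = 2.26 V.
Assume saturation: I_D = ½ k_n V_ov² = 0.5 × 2.69 × 2.26² = 6.87 mA, giving V_DS = V_DD − I_D R_D = 5.23 − 6.87 × 0.123 = 4.39 V.
V_DS = 4.39 V ≥ V_ov = 2.26 V, confirming saturation.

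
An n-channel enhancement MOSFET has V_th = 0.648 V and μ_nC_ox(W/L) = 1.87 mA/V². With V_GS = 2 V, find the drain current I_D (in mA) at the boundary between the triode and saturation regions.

At the boundary V_DS = V_ov = V_GS − V_th = 2 − 0.648 = 1.35 V.
I_D = ½ k_n V_ov² = 0.5 × 1.87 × 1.35² = 1.71 mA.

I_D = 1.71 mA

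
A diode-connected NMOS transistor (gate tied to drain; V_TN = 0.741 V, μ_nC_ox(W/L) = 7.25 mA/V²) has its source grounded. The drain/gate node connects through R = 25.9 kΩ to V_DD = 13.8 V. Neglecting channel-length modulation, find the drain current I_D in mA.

With gate tied to drain, V_GS = V_DS ≥ V_GS − V_TN, so the device is in saturation.
KCL at the drain: ½ k_n (V_GS − V_TN)² = (V_DD − V_GS)/R.
Let x = V_GS − 0.741. Then 93.9 x² + x − 13.06 = 0, giving x = 0.368 V (positive root), so V_GS = 1.11 V.
I_D = (V_DD − V_GS)/R = (13.8 − 1.11) / 25.9 = 0.49 mA.

I_D = 0.490 mA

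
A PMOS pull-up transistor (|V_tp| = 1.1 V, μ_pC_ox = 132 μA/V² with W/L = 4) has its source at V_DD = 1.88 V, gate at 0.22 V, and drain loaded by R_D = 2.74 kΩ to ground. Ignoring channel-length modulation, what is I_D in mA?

V_SG = V_DD − V_G = 1.88 − 0.22 = 1.66 V, so V_ov = 1.66 − 1.1 = 0.56 V.
k_p = μ_pC_ox · (W/L) = 0.528 mA/V².
Assume saturation: I_D = ½ k_p V_ov² = 0.5 × 0.528 × 0.56² = 0.0828 mA, giving V_SD = V_DD − I_D R_D = 1.88 − 0.0828 × 2.74 = 1.65 V.
V_SD = 1.65 V ≥ V_ov = 0.56 V, confirming saturation.

I_D = 0.0828 mA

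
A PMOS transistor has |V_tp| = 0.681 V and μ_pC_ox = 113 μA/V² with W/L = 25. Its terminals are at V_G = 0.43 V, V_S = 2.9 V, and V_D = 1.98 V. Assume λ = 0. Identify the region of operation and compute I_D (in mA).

V_SG = V_S − V_G = 2.9 − 0.43 = 2.47 V; V_SD = V_S − V_D = 2.9 − 1.98 = 0.92 V.
k_p = μ_pC_ox · (W/L) = 2.825 mA/V².
V_ov = V_SG − |V_tp| = 2.47 − 0.681 = 1.79 V.
Since V_SD = 0.92 V < V_ov = 1.79 V, the device is in the triode region.
I_D = k_p [V_ov · V_SD − ½ V_SD²] = 2.825 × [1.79 × 0.92 − 0.5 × 0.92²] = 3.45 mA.

Triode; I_D = 3.45 mA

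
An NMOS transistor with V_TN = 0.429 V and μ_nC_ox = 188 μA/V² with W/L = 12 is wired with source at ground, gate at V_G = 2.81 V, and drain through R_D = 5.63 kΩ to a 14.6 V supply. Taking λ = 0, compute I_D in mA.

V_GS = V_G = 2.81 V, so V_ov = 2.81 − 0.429 = 2.38 V.
k_n = μ_nC_ox · (W/L) = 2.256 mA/V².
Assume saturation: I_D = ½ k_n V_ov² = 0.5 × 2.256 × 2.38² = 6.39 mA, giving V_DS = V_DD − I_D R_D = 14.6 − 6.39 × 5.63 = -21.4 V.
But -21.4 V < V_ov = 2.38 V, so the device is actually in triode.
In triode I_D = k_n[V_ov V_DS − ½ V_DS²] and I_D = (V_DD − V_DS)/R_D. Equating: 6.35 V_DS² − 31.24 V_DS + 14.6 = 0, giving V_DS = 0.523 V (the root below V_ov).
I_D = (14.6 − 0.523) / 5.63 = 2.5 mA.

I_D = 2.50 mA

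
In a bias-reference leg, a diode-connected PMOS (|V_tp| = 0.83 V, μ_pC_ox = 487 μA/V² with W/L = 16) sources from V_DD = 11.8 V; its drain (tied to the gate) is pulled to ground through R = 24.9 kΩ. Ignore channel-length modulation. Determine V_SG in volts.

V_SG = 1.16 V

With gate tied to drain, V_SG = V_SD ≥ V_SG − |V_tp|, so the device is in saturation.
k_p = μ_pC_ox · (W/L) = 7.792 mA/V².
KCL at the drain: ½ k_p (V_SG − |V_tp|)² = (V_DD − V_SG)/R.
Let x = V_SG − 0.83. Then 97 x² + x − 10.97 = 0, giving x = 0.331 V (positive root), so V_SG = 1.16 V.
I_D = (V_DD − V_SG)/R = (11.8 − 1.16) / 24.9 = 0.427 mA.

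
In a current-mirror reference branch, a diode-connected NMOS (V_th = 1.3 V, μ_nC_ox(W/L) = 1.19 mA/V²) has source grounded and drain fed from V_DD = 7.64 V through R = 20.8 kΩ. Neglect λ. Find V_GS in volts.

With gate tied to drain, V_GS = V_DS ≥ V_GS − V_th, so the device is in saturation.
KCL at the drain: ½ k_n (V_GS − V_th)² = (V_DD − V_GS)/R.
Let x = V_GS − 1.3. Then 12.4 x² + x − 6.34 = 0, giving x = 0.676 V (positive root), so V_GS = 1.98 V.
I_D = (V_DD − V_GS)/R = (7.64 − 1.98) / 20.8 = 0.272 mA.

V_GS = 1.98 V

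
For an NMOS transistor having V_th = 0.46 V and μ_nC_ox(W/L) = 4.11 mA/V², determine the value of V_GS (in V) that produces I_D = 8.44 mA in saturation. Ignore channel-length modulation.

V_GS = 2.49 V

In saturation I_D = ½ k_n (V_GS − V_th)², so V_GS − V_th = √(2 I_D / k_n) = √(2 × 8.44 / 4.11) = 2.03 V.
V_GS = 0.46 + 2.03 = 2.49 V.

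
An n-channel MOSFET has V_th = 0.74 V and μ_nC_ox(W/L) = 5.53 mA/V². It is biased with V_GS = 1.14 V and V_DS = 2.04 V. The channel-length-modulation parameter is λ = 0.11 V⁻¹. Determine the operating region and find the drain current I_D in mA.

V_ov = V_GS − V_th = 1.14 − 0.74 = 0.4 V.
Since V_DS = 2.04 V ≥ V_ov = 0.4 V, the device is in saturation.
I_D = ½ k_n V_ov² (1 + λ V_DS) = 0.5 × 5.53 × 0.4² × (1 + 0.11 × 2.04) = 0.542 mA.

Saturation; I_D = 0.542 mA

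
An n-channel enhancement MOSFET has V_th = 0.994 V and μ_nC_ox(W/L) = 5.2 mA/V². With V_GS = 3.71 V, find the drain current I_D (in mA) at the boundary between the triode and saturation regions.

At the boundary V_DS = V_ov = V_GS − V_th = 3.71 − 0.994 = 2.72 V.
I_D = ½ k_n V_ov² = 0.5 × 5.2 × 2.72² = 19.2 mA.

I_D = 19.2 mA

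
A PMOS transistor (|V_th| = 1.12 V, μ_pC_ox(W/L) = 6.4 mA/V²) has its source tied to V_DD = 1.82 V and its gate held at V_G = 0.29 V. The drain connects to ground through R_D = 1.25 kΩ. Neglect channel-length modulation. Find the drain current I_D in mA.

V_SG = V_DD − V_G = 1.82 − 0.29 = 1.53 V, so V_ov = 1.53 − 1.12 = 0.41 V.
Assume saturation: I_D = ½ k_p V_ov² = 0.5 × 6.4 × 0.41² = 0.538 mA, giving V_SD = V_DD − I_D R_D = 1.82 − 0.538 × 1.25 = 1.15 V.
V_SD = 1.15 V ≥ V_ov = 0.41 V, confirming saturation.

I_D = 0.538 mA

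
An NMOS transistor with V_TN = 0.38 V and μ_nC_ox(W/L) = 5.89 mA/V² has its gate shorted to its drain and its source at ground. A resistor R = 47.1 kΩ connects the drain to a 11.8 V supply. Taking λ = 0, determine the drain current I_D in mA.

With gate tied to drain, V_GS = V_DS ≥ V_GS − V_TN, so the device is in saturation.
KCL at the drain: ½ k_n (V_GS − V_TN)² = (V_DD − V_GS)/R.
Let x = V_GS − 0.38. Then 139 x² + x − 11.42 = 0, giving x = 0.283 V (positive root), so V_GS = 0.663 V.
I_D = (V_DD − V_GS)/R = (11.8 − 0.663) / 47.1 = 0.236 mA.

I_D = 0.236 mA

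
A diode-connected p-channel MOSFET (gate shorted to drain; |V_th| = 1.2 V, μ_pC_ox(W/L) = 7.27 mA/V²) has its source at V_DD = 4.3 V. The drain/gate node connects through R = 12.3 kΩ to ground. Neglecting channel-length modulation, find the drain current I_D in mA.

I_D = 0.232 mA

With gate tied to drain, V_SG = V_SD ≥ V_SG − |V_th|, so the device is in saturation.
KCL at the drain: ½ k_p (V_SG − |V_th|)² = (V_DD − V_SG)/R.
Let x = V_SG − 1.2. Then 44.7 x² + x − 3.1 = 0, giving x = 0.252 V (positive root), so V_SG = 1.45 V.
I_D = (V_DD − V_SG)/R = (4.3 − 1.45) / 12.3 = 0.232 mA.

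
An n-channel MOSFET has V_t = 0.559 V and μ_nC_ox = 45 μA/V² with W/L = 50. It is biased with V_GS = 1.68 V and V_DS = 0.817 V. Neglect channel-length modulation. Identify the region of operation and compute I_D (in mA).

Triode; I_D = 1.31 mA

k_n = μ_nC_ox · (W/L) = 2.25 mA/V².
V_ov = V_GS − V_t = 1.68 − 0.559 = 1.12 V.
Since V_DS = 0.817 V < V_ov = 1.12 V, the device is in the triode region.
I_D = k_n [V_ov · V_DS − ½ V_DS²] = 2.25 × [1.12 × 0.817 − 0.5 × 0.817²] = 1.31 mA.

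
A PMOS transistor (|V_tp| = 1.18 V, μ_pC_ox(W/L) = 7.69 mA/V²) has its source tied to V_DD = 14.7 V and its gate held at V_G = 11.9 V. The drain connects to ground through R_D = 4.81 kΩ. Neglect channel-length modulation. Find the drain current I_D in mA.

I_D = 3.00 mA

V_SG = V_DD − V_G = 14.7 − 11.9 = 2.8 V, so V_ov = 2.8 − 1.18 = 1.62 V.
Assume saturation: I_D = ½ k_p V_ov² = 0.5 × 7.69 × 1.62² = 10.1 mA, giving V_SD = V_DD − I_D R_D = 14.7 − 10.1 × 4.81 = -33.8 V.
But -33.8 V < V_ov = 1.62 V, so the device is actually in triode.
In triode I_D = k_p[V_ov V_SD − ½ V_SD²] and I_D = (V_DD − V_SD)/R_D. Equating: 18.5 V_SD² − 60.92 V_SD + 14.7 = 0, giving V_SD = 0.262 V (the root below V_ov).
I_D = (14.7 − 0.262) / 4.81 = 3 mA.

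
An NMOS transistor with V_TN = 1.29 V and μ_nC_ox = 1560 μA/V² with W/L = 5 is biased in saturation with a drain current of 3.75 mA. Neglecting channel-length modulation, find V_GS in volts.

V_GS = 2.27 V

k_n = μ_nC_ox · (W/L) = 7.8 mA/V².
In saturation I_D = ½ k_n (V_GS − V_TN)², so V_GS − V_TN = √(2 I_D / k_n) = √(2 × 3.75 / 7.8) = 0.981 V.
V_GS = 1.29 + 0.981 = 2.27 V.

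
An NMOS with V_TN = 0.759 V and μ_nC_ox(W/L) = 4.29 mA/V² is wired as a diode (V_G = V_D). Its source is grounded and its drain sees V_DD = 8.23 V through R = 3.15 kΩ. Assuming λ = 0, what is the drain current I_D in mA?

With gate tied to drain, V_GS = V_DS ≥ V_GS − V_TN, so the device is in saturation.
KCL at the drain: ½ k_n (V_GS − V_TN)² = (V_DD − V_GS)/R.
Let x = V_GS − 0.759. Then 6.76 x² + x − 7.471 = 0, giving x = 0.98 V (positive root), so V_GS = 1.74 V.
I_D = (V_DD − V_GS)/R = (8.23 − 1.74) / 3.15 = 2.06 mA.

I_D = 2.06 mA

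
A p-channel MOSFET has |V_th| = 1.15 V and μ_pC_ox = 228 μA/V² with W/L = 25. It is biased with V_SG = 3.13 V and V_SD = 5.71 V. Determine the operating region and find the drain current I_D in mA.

Saturation; I_D = 11.2 mA

k_p = μ_pC_ox · (W/L) = 5.7 mA/V².
V_ov = V_SG − |V_th| = 3.13 − 1.15 = 1.98 V.
Since V_SD = 5.71 V ≥ V_ov = 1.98 V, the device is in saturation.
I_D = ½ k_p V_ov² = 0.5 × 5.7 × 1.98² = 11.2 mA.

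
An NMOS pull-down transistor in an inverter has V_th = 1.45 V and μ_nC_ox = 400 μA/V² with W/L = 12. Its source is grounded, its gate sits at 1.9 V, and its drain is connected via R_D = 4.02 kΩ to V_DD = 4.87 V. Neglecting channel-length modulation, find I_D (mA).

I_D = 0.486 mA

V_GS = V_G = 1.9 V, so V_ov = 1.9 − 1.45 = 0.45 V.
k_n = μ_nC_ox · (W/L) = 4.8 mA/V².
Assume saturation: I_D = ½ k_n V_ov² = 0.5 × 4.8 × 0.45² = 0.486 mA, giving V_DS = V_DD − I_D R_D = 4.87 − 0.486 × 4.02 = 2.92 V.
V_DS = 2.92 V ≥ V_ov = 0.45 V, confirming saturation.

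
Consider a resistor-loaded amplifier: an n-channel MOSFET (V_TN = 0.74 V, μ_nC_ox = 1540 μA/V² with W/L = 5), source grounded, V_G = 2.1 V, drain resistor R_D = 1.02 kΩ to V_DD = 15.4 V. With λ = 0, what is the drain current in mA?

V_GS = V_G = 2.1 V, so V_ov = 2.1 − 0.74 = 1.36 V.
k_n = μ_nC_ox · (W/L) = 7.7 mA/V².
Assume saturation: I_D = ½ k_n V_ov² = 0.5 × 7.7 × 1.36² = 7.12 mA, giving V_DS = V_DD − I_D R_D = 15.4 − 7.12 × 1.02 = 8.14 V.
V_DS = 8.14 V ≥ V_ov = 1.36 V, confirming saturation.

I_D = 7.12 mA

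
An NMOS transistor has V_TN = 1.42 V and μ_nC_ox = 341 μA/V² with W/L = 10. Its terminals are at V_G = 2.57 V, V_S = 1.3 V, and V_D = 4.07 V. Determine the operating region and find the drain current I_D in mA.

Cutoff; I_D = 0 mA

V_GS = V_G − V_S = 2.57 − 1.3 = 1.27 V; V_DS = V_D − V_S = 4.07 − 1.3 = 2.77 V.
V_GS = 1.27 V < V_TN = 1.42 V, so the transistor is in cutoff.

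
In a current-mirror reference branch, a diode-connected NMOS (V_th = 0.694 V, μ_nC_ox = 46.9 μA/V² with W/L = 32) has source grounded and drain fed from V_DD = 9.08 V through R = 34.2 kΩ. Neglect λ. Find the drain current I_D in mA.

With gate tied to drain, V_GS = V_DS ≥ V_GS − V_th, so the device is in saturation.
k_n = μ_nC_ox · (W/L) = 1.501 mA/V².
KCL at the drain: ½ k_n (V_GS − V_th)² = (V_DD − V_GS)/R.
Let x = V_GS − 0.694. Then 25.7 x² + x − 8.386 = 0, giving x = 0.552 V (positive root), so V_GS = 1.25 V.
I_D = (V_DD − V_GS)/R = (9.08 − 1.25) / 34.2 = 0.229 mA.

I_D = 0.229 mA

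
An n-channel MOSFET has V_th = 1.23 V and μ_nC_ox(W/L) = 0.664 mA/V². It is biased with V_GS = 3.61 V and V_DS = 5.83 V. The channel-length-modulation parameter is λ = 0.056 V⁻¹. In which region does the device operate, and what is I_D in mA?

Saturation; I_D = 2.49 mA

V_ov = V_GS − V_th = 3.61 − 1.23 = 2.38 V.
Since V_DS = 5.83 V ≥ V_ov = 2.38 V, the device is in saturation.
I_D = ½ k_n V_ov² (1 + λ V_DS) = 0.5 × 0.664 × 2.38² × (1 + 0.056 × 5.83) = 2.49 mA.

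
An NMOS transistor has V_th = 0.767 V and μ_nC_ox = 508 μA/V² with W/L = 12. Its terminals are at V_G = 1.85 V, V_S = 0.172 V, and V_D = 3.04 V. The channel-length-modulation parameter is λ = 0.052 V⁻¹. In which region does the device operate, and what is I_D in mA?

V_GS = V_G − V_S = 1.85 − 0.172 = 1.68 V; V_DS = V_D − V_S = 3.04 − 0.172 = 2.87 V.
k_n = μ_nC_ox · (W/L) = 6.096 mA/V².
V_ov = V_GS − V_th = 1.68 − 0.767 = 0.911 V.
Since V_DS = 2.87 V ≥ V_ov = 0.911 V, the device is in saturation.
I_D = ½ k_n V_ov² (1 + λ V_DS) = 0.5 × 6.096 × 0.911² × (1 + 0.052 × 2.87) = 2.91 mA.

Saturation; I_D = 2.91 mA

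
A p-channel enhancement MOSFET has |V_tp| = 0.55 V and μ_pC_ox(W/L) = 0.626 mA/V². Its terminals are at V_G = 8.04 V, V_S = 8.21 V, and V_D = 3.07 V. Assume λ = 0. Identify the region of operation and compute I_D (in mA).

Cutoff; I_D = 0 mA

V_SG = V_S − V_G = 8.21 − 8.04 = 0.17 V; V_SD = V_S − V_D = 8.21 − 3.07 = 5.14 V.
V_SG = 0.17 V < |V_tp| = 0.55 V, so the transistor is in cutoff.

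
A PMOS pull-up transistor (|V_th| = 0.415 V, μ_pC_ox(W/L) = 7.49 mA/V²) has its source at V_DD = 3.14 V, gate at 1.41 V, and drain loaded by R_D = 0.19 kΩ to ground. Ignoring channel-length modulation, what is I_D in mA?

I_D = 6.48 mA

V_SG = V_DD − V_G = 3.14 − 1.41 = 1.73 V, so V_ov = 1.73 − 0.415 = 1.32 V.
Assume saturation: I_D = ½ k_p V_ov² = 0.5 × 7.49 × 1.32² = 6.48 mA, giving V_SD = V_DD − I_D R_D = 3.14 − 6.48 × 0.19 = 1.91 V.
V_SD = 1.91 V ≥ V_ov = 1.32 V, confirming saturation.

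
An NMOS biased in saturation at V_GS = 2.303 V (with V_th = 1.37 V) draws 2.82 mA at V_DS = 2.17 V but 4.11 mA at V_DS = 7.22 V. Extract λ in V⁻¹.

λ = 0.113 V⁻¹

With V_GS fixed, I_D ∝ (1 + λ V_DS) in saturation, so I_D2/I_D1 = (1 + λ V_DS2)/(1 + λ V_DS1).
4.11/2.82 = 1.457 = (1 + 7.22 λ)/(1 + 2.17 λ).
Solving: λ (I_D1 V_DS2 − I_D2 V_DS1) = I_D2 − I_D1, so λ = (4.11 − 2.82) / (2.82 × 7.22 − 4.11 × 2.17) = 1.29 / 11.4 = 0.113 V⁻¹.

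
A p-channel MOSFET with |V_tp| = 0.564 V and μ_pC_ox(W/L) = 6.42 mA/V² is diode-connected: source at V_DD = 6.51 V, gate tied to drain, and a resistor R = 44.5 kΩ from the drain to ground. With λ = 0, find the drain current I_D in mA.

I_D = 0.129 mA

With gate tied to drain, V_SG = V_SD ≥ V_SG − |V_tp|, so the device is in saturation.
KCL at the drain: ½ k_p (V_SG − |V_tp|)² = (V_DD − V_SG)/R.
Let x = V_SG − 0.564. Then 143 x² + x − 5.946 = 0, giving x = 0.201 V (positive root), so V_SG = 0.765 V.
I_D = (V_DD − V_SG)/R = (6.51 − 0.765) / 44.5 = 0.129 mA.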